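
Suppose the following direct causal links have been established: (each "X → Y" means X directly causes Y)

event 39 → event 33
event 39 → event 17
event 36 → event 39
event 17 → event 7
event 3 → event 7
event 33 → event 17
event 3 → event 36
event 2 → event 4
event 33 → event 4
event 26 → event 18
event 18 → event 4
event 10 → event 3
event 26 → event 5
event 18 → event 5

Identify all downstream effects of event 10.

Direct effects: event 3.
2 steps out: event 36, event 7.
3 steps out: event 39.
4 steps out: event 33, event 17.
5 steps out: event 4.
Not reachable from it: event 2, event 26, event 18, event 5.

event 17, event 3, event 33, event 36, event 39, event 4, event 7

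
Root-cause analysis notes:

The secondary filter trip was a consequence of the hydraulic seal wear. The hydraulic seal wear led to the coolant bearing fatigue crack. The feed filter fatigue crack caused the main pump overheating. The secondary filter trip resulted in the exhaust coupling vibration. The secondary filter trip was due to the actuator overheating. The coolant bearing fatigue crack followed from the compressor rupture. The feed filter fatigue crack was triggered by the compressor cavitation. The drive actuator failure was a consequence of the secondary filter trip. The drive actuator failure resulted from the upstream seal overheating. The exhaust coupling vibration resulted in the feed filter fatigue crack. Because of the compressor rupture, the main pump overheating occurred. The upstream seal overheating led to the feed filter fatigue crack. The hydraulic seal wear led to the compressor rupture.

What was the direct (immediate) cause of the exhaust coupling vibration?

Upstream contributors include the actuator overheating, the hydraulic seal wear, but only the secondary filter trip feeds directly into the exhaust coupling vibration.

the secondary filter trip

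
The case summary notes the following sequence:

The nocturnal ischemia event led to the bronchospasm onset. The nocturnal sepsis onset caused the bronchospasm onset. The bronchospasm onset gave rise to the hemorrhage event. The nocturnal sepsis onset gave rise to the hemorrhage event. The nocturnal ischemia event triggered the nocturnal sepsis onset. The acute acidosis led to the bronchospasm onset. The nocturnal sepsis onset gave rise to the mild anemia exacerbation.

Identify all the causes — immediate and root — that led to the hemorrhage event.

Immediate causes of the hemorrhage event: the nocturnal sepsis onset, the bronchospasm onset.
Further upstream: the nocturnal ischemia event, the acute acidosis.

the acute acidosis, the bronchospasm onset, the nocturnal ischemia event, the nocturnal sepsis onset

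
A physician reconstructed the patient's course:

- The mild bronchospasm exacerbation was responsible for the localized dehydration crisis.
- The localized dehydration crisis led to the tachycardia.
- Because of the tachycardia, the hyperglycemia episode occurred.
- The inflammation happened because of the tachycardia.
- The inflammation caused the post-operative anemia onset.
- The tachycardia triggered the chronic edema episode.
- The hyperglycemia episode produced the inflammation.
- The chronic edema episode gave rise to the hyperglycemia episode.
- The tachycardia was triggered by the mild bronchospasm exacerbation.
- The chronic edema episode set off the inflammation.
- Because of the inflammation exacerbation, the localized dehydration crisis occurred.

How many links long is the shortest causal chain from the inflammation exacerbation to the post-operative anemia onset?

Shortest chain: the inflammation exacerbation → the localized dehydration crisis → the tachycardia → the inflammation → the post-operative anemia onset.

4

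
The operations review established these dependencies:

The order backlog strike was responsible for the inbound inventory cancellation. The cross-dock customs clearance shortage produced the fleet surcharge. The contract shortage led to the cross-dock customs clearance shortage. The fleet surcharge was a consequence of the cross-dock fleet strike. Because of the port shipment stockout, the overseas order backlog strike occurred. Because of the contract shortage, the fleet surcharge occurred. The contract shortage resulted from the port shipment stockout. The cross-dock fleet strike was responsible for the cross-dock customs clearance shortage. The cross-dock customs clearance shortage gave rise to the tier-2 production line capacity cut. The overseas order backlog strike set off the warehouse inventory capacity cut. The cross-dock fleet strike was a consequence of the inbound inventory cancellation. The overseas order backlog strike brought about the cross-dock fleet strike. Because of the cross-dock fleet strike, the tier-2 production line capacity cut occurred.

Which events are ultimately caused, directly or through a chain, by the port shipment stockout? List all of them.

Direct effects: the overseas order backlog strike, the contract shortage.
2 steps out: the warehouse inventory capacity cut, the cross-dock fleet strike, the cross-dock customs clearance shortage, the fleet surcharge.
3 steps out: the tier-2 production line capacity cut.
Not reachable from it: the order backlog strike, the inbound inventory cancellation.

the contract shortage, the cross-dock customs clearance shortage, the cross-dock fleet strike, the fleet surcharge, the overseas order backlog strike, the tier-2 production line capacity cut, the warehouse inventory capacity cut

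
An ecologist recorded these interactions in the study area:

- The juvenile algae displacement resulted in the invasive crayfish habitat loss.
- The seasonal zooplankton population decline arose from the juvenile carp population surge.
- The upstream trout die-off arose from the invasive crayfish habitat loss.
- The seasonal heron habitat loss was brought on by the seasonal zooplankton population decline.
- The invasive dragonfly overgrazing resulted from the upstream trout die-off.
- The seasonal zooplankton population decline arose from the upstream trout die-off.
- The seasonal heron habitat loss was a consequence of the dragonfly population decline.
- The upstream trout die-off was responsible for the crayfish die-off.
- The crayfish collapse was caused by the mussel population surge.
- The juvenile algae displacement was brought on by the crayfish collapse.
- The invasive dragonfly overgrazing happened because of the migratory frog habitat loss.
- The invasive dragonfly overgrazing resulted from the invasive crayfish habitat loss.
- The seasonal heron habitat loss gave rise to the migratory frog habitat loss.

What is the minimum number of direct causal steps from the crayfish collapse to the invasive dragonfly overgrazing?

Shortest chain: the crayfish collapse → the juvenile algae displacement → the invasive crayfish habitat loss → the invasive dragonfly overgrazing.

3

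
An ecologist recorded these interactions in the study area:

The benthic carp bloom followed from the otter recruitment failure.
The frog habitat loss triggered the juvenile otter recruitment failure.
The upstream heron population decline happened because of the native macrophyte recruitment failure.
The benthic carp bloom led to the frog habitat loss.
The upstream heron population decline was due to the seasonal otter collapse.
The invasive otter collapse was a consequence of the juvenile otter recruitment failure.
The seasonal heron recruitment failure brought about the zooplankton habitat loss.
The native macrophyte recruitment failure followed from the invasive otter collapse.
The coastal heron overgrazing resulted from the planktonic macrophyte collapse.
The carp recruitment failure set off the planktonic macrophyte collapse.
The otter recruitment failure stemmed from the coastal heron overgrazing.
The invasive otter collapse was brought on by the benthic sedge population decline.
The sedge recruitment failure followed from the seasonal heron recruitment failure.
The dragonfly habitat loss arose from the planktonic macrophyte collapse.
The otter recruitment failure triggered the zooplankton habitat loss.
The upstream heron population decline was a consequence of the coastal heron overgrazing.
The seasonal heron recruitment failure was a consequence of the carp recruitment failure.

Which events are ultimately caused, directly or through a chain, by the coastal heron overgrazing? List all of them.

the benthic carp bloom, the frog habitat loss, the invasive otter collapse, the juvenile otter recruitment failure, the native macrophyte recruitment failure, the otter recruitment failure, the upstream heron population decline, the zooplankton habitat loss

Direct effects: the otter recruitment failure, the upstream heron population decline.
2 steps out: the benthic carp bloom, the zooplankton habitat loss.
3 steps out: the frog habitat loss.
4 steps out: the juvenile otter recruitment failure.
5 steps out: the invasive otter collapse.
6 steps out: the native macrophyte recruitment failure.
Not reachable from it: the carp recruitment failure, the seasonal heron recruitment failure, the planktonic macrophyte collapse, the benthic sedge population decline, the seasonal otter collapse, the sedge recruitment failure, the dragonfly habitat loss.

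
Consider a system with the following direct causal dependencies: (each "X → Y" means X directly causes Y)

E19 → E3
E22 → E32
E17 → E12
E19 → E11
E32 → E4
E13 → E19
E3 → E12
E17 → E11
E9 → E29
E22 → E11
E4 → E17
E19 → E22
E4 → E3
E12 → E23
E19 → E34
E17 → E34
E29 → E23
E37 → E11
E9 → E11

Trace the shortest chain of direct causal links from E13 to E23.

E13 → E19
E19 → E3
E3 → E12
E12 → E23
Length: 4 steps.

E13 → E19 → E3 → E12 → E23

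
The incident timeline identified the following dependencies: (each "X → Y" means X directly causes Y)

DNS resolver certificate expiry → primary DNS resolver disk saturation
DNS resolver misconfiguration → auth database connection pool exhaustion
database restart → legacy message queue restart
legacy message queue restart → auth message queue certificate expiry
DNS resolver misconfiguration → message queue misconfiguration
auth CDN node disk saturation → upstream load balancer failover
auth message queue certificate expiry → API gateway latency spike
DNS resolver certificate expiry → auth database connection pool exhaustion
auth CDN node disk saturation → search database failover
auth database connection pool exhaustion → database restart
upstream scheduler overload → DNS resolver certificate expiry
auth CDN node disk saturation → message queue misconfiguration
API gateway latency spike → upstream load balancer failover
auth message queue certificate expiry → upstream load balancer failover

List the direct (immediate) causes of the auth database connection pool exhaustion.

the DNS resolver certificate expiry, the DNS resolver misconfiguration

Upstream contributors include the upstream scheduler overload, but only the DNS resolver certificate expiry, the DNS resolver misconfiguration feed directly into the auth database connection pool exhaustion.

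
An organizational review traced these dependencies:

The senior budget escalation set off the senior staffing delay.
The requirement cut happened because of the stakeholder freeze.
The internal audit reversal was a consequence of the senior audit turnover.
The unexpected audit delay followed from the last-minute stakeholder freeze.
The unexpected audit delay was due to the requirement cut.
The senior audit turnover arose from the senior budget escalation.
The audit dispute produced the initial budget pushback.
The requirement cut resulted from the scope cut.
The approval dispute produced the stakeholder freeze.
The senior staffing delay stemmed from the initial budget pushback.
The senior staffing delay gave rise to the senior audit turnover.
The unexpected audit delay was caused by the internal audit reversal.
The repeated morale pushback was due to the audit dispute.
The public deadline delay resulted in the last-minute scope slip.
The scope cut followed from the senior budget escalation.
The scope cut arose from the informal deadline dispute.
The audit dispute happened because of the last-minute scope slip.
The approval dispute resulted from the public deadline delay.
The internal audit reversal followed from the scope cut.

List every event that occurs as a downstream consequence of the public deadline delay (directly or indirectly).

Direct effects: the last-minute scope slip, the approval dispute.
2 steps out: the audit dispute, the stakeholder freeze.
3 steps out: the repeated morale pushback, the initial budget pushback, the requirement cut.
4 steps out: the senior staffing delay, the unexpected audit delay.
5 steps out: the senior audit turnover.
6 steps out: the internal audit reversal.
Not reachable from it: the last-minute stakeholder freeze, the senior budget escalation, the informal deadline dispute, the scope cut.

the approval dispute, the audit dispute, the initial budget pushback, the internal audit reversal, the last-minute scope slip, the repeated morale pushback, the requirement cut, the senior audit turnover, the senior staffing delay, the stakeholder freeze, the unexpected audit delay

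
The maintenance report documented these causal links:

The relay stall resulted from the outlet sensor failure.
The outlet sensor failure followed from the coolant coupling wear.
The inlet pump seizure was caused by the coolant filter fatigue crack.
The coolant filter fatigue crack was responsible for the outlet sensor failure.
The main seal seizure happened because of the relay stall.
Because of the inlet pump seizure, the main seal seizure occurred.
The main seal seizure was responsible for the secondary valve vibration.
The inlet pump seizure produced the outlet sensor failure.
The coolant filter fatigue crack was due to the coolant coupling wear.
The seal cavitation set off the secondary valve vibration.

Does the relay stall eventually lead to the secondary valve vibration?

Yes

There is a causal chain: the relay stall → the main seal seizure → the secondary valve vibration.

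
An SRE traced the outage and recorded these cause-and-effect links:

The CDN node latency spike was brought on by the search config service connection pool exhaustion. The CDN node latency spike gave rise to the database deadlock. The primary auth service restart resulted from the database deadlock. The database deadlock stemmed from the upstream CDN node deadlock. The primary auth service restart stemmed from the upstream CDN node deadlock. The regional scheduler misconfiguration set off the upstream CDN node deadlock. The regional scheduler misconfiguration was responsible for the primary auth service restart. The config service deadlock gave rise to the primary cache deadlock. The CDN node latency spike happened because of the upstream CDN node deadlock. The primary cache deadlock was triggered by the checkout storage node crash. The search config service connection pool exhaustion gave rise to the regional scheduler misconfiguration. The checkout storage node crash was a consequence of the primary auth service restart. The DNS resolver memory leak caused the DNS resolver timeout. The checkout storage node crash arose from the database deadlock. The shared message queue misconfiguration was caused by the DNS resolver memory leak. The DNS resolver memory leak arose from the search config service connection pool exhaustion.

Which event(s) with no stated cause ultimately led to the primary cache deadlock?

the config service deadlock, the search config service connection pool exhaustion

Tracing upstream from the primary cache deadlock: the primary cache deadlock ← the checkout storage node crash ← the database deadlock ← the CDN node latency spike ← the search config service connection pool exhaustion.
A separate upstream branch: the primary cache deadlock ← the config service deadlock.
Each of those chain origins has no stated cause.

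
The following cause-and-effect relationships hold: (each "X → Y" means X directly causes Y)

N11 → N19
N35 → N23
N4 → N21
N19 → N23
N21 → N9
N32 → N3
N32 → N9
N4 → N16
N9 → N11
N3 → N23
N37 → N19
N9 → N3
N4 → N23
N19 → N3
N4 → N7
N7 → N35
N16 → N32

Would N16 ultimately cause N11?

There is a causal chain: N16 → N32 → N9 → N11.

Yes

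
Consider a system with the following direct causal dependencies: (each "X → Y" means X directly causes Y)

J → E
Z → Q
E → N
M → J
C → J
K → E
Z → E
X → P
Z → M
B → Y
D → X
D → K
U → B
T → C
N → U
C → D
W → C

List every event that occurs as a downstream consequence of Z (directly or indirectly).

Direct effects: Q, M, E.
2 steps out: J, N.
3 steps out: U.
4 steps out: B.
5 steps out: Y.
Not reachable from it: W, T, C, D, K, X, P.

B, E, J, M, N, Q, U, Y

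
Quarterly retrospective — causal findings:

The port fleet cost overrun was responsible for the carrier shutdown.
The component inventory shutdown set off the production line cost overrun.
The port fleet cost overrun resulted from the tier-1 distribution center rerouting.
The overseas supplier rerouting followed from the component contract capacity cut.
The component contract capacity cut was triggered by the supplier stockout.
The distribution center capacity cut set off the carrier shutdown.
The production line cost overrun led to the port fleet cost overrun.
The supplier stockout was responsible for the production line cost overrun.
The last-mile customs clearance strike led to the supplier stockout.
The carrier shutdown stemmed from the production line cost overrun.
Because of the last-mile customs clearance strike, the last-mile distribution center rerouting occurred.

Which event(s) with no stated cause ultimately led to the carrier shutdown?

the component inventory shutdown, the distribution center capacity cut, the last-mile customs clearance strike, the tier-1 distribution center rerouting

Tracing upstream from the carrier shutdown: the carrier shutdown ← the production line cost overrun ← the supplier stockout ← the last-mile customs clearance strike.
A separate upstream branch: the carrier shutdown ← the production line cost overrun ← the component inventory shutdown.
A separate upstream branch: the carrier shutdown ← the port fleet cost overrun ← the tier-1 distribution center rerouting.
A separate upstream branch: the carrier shutdown ← the distribution center capacity cut.
Each of those chain origins has no stated cause.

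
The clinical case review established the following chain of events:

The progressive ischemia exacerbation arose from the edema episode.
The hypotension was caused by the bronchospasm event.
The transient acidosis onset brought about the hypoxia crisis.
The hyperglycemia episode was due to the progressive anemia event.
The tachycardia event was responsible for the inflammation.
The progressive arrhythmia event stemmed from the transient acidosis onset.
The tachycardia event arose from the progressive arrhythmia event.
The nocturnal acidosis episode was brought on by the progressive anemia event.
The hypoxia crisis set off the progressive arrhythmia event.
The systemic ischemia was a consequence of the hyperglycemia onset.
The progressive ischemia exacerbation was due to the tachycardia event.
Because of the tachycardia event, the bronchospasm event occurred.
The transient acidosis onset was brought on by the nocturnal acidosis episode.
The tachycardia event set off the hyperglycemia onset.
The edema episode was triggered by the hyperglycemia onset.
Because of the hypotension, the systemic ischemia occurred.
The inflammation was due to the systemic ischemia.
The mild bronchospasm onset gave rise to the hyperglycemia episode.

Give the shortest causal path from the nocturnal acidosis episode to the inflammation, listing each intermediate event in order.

the nocturnal acidosis episode → the transient acidosis onset
the transient acidosis onset → the progressive arrhythmia event
the progressive arrhythmia event → the tachycardia event
the tachycardia event → the inflammation
Length: 4 steps.

the nocturnal acidosis episode → the transient acidosis onset → the progressive arrhythmia event → the tachycardia event → the inflammation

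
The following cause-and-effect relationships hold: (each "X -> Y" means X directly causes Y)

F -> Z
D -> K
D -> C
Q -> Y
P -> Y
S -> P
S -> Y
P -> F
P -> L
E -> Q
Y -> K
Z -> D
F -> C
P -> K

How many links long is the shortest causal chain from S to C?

3

Shortest chain: S → P → F → C.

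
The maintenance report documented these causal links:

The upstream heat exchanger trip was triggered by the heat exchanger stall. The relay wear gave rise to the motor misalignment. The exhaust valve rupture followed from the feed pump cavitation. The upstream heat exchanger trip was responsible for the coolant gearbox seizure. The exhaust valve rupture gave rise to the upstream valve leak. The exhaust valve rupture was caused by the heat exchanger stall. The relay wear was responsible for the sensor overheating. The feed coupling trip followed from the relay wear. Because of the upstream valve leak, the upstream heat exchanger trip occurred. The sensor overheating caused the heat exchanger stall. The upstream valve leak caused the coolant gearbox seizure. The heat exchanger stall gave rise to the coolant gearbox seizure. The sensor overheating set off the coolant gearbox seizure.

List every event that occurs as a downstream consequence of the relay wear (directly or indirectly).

the coolant gearbox seizure, the exhaust valve rupture, the feed coupling trip, the heat exchanger stall, the motor misalignment, the sensor overheating, the upstream heat exchanger trip, the upstream valve leak

Direct effects: the motor misalignment, the feed coupling trip, the sensor overheating.
2 steps out: the heat exchanger stall, the coolant gearbox seizure.
3 steps out: the exhaust valve rupture, the upstream heat exchanger trip.
4 steps out: the upstream valve leak.
Not reachable from it: the feed pump cavitation.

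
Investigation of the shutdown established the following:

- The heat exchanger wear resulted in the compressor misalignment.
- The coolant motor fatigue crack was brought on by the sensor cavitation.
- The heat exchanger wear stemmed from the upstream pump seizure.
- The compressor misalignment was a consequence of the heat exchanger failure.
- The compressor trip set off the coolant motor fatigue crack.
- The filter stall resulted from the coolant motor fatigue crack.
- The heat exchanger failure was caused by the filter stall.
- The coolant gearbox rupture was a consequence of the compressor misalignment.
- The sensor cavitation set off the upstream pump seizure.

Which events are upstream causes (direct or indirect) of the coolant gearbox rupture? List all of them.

Immediate cause of the coolant gearbox rupture: the compressor misalignment.
Further upstream: the sensor cavitation, the upstream pump seizure, the coolant motor fatigue crack, the filter stall, the heat exchanger failure, the heat exchanger wear, the compressor trip.

the compressor misalignment, the compressor trip, the coolant motor fatigue crack, the filter stall, the heat exchanger failure, the heat exchanger wear, the sensor cavitation, the upstream pump seizure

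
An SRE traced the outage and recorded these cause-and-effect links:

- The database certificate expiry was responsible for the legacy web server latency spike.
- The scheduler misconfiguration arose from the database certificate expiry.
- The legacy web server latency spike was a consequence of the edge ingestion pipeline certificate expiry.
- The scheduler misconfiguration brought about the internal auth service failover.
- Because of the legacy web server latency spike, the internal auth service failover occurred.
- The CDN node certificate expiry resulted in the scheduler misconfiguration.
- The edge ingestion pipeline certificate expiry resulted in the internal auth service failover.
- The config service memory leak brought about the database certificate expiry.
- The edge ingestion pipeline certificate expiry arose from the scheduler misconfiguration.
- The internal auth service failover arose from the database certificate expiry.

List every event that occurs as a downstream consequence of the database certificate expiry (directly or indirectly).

the edge ingestion pipeline certificate expiry, the internal auth service failover, the legacy web server latency spike, the scheduler misconfiguration

Direct effects: the scheduler misconfiguration, the legacy web server latency spike, the internal auth service failover.
2 steps out: the edge ingestion pipeline certificate expiry.
Not reachable from it: the config service memory leak, the CDN node certificate expiry.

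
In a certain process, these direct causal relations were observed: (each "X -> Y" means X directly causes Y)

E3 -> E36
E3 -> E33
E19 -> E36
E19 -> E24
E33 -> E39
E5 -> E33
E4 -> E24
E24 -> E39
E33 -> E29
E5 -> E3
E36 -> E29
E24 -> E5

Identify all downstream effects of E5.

Direct effects: E3, E33.
2 steps out: E36, E29, E39.
Not reachable from it: E19, E24, E4.

E29, E3, E33, E36, E39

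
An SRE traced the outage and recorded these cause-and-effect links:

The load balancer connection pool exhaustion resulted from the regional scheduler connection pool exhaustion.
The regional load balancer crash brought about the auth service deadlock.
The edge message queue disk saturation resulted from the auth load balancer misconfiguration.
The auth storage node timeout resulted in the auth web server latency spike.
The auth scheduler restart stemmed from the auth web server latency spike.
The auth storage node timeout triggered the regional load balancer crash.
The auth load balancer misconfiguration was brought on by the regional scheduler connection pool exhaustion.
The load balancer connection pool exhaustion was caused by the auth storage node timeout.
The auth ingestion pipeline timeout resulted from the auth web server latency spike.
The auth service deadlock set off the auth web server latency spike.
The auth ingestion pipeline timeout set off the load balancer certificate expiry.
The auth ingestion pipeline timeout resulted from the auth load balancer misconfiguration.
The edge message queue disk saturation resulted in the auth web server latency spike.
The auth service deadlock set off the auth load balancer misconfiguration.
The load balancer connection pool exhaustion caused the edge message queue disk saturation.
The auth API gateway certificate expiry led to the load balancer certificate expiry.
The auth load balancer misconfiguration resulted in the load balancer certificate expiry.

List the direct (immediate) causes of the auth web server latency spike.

Upstream contributors include the regional scheduler connection pool exhaustion, the regional load balancer crash, the load balancer connection pool exhaustion, the auth load balancer misconfiguration, but only the auth service deadlock, the auth storage node timeout, the edge message queue disk saturation feed directly into the auth web server latency spike.

the auth service deadlock, the auth storage node timeout, the edge message queue disk saturation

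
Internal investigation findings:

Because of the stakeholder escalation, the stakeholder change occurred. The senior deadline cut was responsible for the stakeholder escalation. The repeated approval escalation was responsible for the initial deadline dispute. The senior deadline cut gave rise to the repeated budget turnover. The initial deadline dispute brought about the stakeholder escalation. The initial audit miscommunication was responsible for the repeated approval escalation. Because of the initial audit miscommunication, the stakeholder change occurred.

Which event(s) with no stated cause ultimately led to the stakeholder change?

the initial audit miscommunication, the senior deadline cut

Tracing upstream from the stakeholder change: the stakeholder change ← the initial audit miscommunication.
A separate upstream branch: the stakeholder change ← the stakeholder escalation ← the senior deadline cut.
Each of those chain origins has no stated cause.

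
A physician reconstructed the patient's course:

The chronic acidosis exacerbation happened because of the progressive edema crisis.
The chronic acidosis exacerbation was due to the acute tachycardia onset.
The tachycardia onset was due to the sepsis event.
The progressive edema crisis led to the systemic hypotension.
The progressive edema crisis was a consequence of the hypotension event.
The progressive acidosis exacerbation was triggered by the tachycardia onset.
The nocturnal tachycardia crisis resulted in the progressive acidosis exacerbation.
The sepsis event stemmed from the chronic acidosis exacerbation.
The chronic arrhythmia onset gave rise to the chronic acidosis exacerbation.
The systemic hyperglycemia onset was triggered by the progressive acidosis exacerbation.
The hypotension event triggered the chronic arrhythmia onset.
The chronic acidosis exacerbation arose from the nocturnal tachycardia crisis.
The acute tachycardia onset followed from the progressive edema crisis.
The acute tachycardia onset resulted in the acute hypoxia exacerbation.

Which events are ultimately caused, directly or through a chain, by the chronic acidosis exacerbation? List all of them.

the progressive acidosis exacerbation, the sepsis event, the systemic hyperglycemia onset, the tachycardia onset

Direct effects: the sepsis event.
2 steps out: the tachycardia onset.
3 steps out: the progressive acidosis exacerbation.
4 steps out: the systemic hyperglycemia onset.
Not reachable from it: the hypotension event, the chronic arrhythmia onset, the progressive edema crisis, the systemic hypotension, the acute tachycardia onset, the nocturnal tachycardia crisis, the acute hypoxia exacerbation.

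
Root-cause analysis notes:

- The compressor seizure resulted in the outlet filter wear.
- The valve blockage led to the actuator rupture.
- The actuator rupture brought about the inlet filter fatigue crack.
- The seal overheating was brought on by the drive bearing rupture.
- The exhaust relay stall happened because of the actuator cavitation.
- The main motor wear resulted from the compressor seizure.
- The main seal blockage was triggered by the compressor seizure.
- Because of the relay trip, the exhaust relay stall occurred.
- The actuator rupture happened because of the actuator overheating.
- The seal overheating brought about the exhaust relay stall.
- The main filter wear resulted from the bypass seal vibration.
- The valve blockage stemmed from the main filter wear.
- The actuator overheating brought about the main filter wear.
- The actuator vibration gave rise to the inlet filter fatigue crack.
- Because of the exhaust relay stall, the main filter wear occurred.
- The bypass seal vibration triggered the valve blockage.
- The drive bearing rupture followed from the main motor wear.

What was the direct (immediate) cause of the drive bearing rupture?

the main motor wear

Upstream contributors include the compressor seizure, but only the main motor wear feeds directly into the drive bearing rupture.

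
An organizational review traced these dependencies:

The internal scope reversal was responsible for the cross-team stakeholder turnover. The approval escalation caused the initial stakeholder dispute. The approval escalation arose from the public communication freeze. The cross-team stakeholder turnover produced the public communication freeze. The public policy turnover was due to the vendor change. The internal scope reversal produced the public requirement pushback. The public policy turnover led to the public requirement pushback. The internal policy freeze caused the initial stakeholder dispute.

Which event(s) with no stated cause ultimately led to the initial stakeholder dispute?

the internal policy freeze, the internal scope reversal

Tracing upstream from the initial stakeholder dispute: the initial stakeholder dispute ← the approval escalation ← the public communication freeze ← the cross-team stakeholder turnover ← the internal scope reversal.
A separate upstream branch: the initial stakeholder dispute ← the internal policy freeze.
Each of those chain origins has no stated cause.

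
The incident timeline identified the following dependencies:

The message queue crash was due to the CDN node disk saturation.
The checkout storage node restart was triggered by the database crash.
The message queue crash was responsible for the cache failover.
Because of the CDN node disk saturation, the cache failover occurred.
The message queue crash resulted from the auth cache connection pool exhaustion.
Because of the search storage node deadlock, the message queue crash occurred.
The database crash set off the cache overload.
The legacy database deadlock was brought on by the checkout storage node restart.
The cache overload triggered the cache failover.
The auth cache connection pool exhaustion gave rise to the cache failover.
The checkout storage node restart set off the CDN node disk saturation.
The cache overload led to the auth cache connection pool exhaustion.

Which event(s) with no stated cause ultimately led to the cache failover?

Tracing upstream from the cache failover: the cache failover ← the cache overload ← the database crash.
A separate upstream branch: the cache failover ← the message queue crash ← the search storage node deadlock.
Each of those chain origins has no stated cause.

the database crash, the search storage node deadlock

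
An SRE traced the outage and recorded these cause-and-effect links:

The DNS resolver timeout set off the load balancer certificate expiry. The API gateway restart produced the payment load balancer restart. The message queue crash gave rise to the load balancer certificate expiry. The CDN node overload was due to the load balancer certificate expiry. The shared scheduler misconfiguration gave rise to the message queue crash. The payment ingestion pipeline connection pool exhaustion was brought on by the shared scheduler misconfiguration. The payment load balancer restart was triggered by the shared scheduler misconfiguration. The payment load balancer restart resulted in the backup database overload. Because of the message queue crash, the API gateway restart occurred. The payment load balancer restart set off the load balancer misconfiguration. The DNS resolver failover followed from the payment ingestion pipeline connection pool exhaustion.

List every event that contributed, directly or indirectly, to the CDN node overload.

Immediate cause of the CDN node overload: the load balancer certificate expiry.
Further upstream: the shared scheduler misconfiguration, the message queue crash, the DNS resolver timeout.

the DNS resolver timeout, the load balancer certificate expiry, the message queue crash, the shared scheduler misconfiguration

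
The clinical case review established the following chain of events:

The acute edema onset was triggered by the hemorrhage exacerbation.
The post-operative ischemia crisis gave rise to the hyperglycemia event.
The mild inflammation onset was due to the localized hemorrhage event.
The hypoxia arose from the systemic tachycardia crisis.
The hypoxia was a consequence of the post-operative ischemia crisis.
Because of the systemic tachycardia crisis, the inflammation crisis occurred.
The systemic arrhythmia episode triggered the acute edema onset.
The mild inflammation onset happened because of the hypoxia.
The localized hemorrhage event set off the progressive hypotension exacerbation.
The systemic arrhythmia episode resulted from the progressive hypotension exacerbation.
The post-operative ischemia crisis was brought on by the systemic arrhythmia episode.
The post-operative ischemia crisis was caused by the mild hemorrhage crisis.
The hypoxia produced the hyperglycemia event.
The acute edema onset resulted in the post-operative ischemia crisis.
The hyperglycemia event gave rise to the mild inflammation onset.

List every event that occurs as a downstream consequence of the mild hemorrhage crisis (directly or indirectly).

the hyperglycemia event, the hypoxia, the mild inflammation onset, the post-operative ischemia crisis

Direct effects: the post-operative ischemia crisis.
2 steps out: the hypoxia, the hyperglycemia event.
3 steps out: the mild inflammation onset.
Not reachable from it: the localized hemorrhage event, the progressive hypotension exacerbation, the systemic tachycardia crisis, the hemorrhage exacerbation, the inflammation crisis, the systemic arrhythmia episode, the acute edema onset.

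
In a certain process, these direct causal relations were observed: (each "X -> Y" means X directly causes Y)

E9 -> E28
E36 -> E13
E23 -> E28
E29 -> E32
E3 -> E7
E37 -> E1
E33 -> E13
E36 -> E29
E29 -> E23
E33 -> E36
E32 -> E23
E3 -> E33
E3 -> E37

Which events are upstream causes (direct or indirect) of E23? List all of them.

E29, E3, E32, E33, E36

Immediate causes of E23: E29, E32.
Further upstream: E3, E33, E36.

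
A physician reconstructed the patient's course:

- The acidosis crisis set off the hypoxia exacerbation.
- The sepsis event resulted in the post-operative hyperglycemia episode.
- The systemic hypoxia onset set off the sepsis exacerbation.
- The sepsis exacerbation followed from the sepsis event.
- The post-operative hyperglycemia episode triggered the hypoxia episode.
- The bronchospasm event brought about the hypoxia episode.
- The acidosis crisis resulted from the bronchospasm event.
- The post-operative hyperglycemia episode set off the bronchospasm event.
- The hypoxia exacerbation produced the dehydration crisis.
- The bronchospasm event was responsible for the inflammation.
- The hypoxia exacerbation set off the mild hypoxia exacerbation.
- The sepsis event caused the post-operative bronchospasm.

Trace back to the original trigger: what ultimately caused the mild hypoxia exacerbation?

Tracing upstream from the mild hypoxia exacerbation: the mild hypoxia exacerbation ← the hypoxia exacerbation ← the acidosis crisis ← the bronchospasm event ← the post-operative hyperglycemia episode ← the sepsis event.
The sepsis event has no stated cause, so it is the root.

the sepsis event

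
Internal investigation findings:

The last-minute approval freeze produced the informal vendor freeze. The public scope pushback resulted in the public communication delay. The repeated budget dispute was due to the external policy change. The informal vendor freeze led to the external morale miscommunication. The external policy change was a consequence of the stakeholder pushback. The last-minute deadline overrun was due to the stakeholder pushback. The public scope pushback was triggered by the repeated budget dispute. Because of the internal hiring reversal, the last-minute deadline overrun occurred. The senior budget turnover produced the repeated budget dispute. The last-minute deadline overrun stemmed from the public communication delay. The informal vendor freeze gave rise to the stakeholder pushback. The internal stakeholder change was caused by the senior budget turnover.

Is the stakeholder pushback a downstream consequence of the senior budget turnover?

The senior budget turnover leads to the internal stakeholder change, the repeated budget dispute, the public scope pushback, the public communication delay, the last-minute deadline overrun; the stakeholder pushback is not among them.

No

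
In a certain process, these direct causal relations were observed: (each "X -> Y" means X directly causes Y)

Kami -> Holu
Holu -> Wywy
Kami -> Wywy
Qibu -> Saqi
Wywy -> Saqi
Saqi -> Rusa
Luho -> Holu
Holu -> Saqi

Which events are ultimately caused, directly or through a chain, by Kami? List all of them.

Holu, Rusa, Saqi, Wywy

Direct effects: Holu, Wywy.
2 steps out: Saqi.
3 steps out: Rusa.
Not reachable from it: Luho, Qibu.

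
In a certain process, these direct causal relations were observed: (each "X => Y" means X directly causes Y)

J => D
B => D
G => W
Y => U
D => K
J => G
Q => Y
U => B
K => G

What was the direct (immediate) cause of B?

U

Upstream contributors include Q, Y, but only U feeds directly into B.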